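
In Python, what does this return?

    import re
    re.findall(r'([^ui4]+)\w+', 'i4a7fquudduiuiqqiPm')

The pattern matches one or more of any character except [ui4] (captured); then one or more of a word character.
`findall` collects group 1 from the one match (1 total).

['a7fq']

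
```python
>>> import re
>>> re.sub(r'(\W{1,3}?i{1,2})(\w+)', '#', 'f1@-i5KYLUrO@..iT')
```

`sub` substitutes '#' at each match site.

'f1##'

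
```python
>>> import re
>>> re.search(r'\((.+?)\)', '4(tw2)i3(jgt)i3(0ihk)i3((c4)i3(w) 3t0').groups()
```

The match spans [1:6] → '(tw2)'.
Captured: group 1 = 'tw2'.

('tw2',)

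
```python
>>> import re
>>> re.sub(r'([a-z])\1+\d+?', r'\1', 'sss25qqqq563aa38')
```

's5q63a8'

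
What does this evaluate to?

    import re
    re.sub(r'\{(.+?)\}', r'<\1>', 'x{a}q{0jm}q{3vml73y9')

Each match is replaced using the text its own group 1 captured.

'x<a>q<0jm>q{3vml73y9'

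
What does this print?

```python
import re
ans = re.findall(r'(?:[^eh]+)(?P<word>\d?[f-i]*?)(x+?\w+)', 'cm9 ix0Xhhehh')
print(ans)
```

[('', 'x0Xhhehh')]

Pattern: one or more of any character except [eh] (non-capturing group); then optionally a digit, then zero or more of a character in [f-i] (lazy) (captured as 'word'); then one or more of the literal 'x' (lazy), then one or more of a word character (captured).
Scanning left to right: at [0:13] match 'cm9 ix0Xhhehh', groups = ('', 'x0Xhhehh').
Multiple groups make `findall` return tuples — one 2-tuple for the one match.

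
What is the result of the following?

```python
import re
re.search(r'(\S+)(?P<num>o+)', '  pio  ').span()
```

The pattern matches one or more of a non-whitespace character (captured); then one or more of a literal 'o' (captured as 'num').
Unlike `match`, `search` isn't anchored — it looks for the pattern anywhere in the string.
The match spans [2:5] → 'pio'.
Captured: group 1 = 'pi', group 2 = 'o'.

(2, 5)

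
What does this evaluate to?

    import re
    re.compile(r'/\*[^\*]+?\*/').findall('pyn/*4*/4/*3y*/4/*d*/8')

['/*4*/', '/*3y*/', '/*d*/']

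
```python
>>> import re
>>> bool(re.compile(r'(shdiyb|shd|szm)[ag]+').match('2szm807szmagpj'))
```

`re.match` only tries the pattern at the start of the string.
Here position 0 doesn't satisfy it, so the call returns None, and `bool(None)` is False.

False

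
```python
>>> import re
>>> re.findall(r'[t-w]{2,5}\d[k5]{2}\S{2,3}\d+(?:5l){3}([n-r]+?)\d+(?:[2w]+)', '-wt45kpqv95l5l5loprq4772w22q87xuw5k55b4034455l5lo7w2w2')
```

['oprq']

This matches 2 to 5 of a character in [t-w], then a digit, then exactly 2 of one of [k5]; then 2 to 3 of a non-whitespace character, then one or more of a digit, then the literal '5l' repeated 3 times; then one or more of a character in [n-r] (lazy) (captured); then one or more of a digit; then one or more of one of [2w] (non-capturing group).
Scanning left to right: at [1:27] match 'wt45kpqv95l5l5loprq4772w22', group 1 = 'oprq'.
Because there's exactly one group, `findall` drops the full match and keeps group 1 from the one hit.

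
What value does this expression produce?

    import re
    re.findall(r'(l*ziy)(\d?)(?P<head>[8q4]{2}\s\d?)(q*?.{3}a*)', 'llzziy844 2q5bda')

Lazy quantifiers expand one character at a time until the remainder of the pattern can match.
4 groups means the one result is a tuple of 4 captured strings — 1 here.

[('ziy', '8', '44 2', 'q5b')]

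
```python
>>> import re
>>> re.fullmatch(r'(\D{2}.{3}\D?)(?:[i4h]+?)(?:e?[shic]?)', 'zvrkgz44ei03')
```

None

`re.fullmatch` requires the pattern to consume the entire string.
Here the pattern can't cover the whole string, so the call returns None.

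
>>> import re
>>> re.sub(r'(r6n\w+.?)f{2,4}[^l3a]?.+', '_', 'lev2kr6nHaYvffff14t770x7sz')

'lev2k_'

Each match is replaced by '_'.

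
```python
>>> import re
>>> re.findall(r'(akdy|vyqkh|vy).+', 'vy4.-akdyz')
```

One capturing group, so `findall` returns just the captured substring from the one match — 1 in all.

['vy']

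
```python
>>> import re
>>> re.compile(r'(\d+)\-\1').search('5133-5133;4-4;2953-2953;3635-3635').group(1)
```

After group 1 captures some text, `\1` only succeeds where that same text appears again.
Unlike `match`, `search` isn't anchored — it looks for the pattern anywhere in the string.
The match spans [0:9] → '5133-5133'.
Captured: group 1 = '5133'.

'5133'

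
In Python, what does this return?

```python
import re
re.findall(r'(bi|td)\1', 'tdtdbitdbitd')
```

['td']

The backreference `\1` re-matches whatever the first group consumed, character for character.
`findall` collects group 1 from the one match (1 total).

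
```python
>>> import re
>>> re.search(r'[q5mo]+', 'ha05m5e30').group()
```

The pattern matches one or more of one of [q5mo].
`re.search` tries every starting position until one works.
The match spans [3:6] → '5m5'.

'5m5'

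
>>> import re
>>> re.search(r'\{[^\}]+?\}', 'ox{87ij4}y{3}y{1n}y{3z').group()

'{87ij4}'

Unlike `match`, `search` isn't anchored — it looks for the pattern anywhere in the string.
The match spans [2:9] → '{87ij4}'.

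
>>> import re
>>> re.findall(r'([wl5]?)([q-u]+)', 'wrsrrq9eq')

[('w', 'rsrrq'), ('', 'q')]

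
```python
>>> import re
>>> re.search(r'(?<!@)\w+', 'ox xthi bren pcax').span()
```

(0, 2)

A negative assertion filters positions out without eating any characters.
`search` walks the string left to right and returns the first match it finds.
The match spans [0:2] → 'ox'.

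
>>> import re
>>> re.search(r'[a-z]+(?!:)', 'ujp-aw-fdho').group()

'ujp'

A negative assertion filters positions out without eating any characters.
The match spans [0:3] → 'ujp'.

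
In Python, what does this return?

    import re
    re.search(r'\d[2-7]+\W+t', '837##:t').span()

The match spans [0:7] → '837##:t'.

(0, 7)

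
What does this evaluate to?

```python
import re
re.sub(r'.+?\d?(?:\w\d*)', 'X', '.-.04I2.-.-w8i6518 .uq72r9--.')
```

'XXXXXXX--.'

Lazy quantifiers expand one character at a time until the remainder of the pattern can match.
Each match is replaced by 'X'.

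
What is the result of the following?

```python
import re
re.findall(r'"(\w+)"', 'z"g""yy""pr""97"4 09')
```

Scanning left to right: at [1:4] match '"g"', group 1 = 'g'; at [4:8] match '"yy"', group 1 = 'yy'; at [8:12] match '"pr"', group 1 = 'pr'; at [12:16] match '"97"', group 1 = '97'.
With a single group, `findall` returns only what that group captured — 4 items.

['g', 'yy', 'pr', '97']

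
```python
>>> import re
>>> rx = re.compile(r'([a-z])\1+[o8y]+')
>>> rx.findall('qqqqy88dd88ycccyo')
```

The backreference `\1` re-matches whatever the first group consumed, character for character.
One capturing group, so `findall` returns just the captured substring from each match — 3 in all.

['q', 'd', 'c']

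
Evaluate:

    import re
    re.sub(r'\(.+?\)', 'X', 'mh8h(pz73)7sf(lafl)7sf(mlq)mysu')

'mh8hX7sfX7sfXmysu'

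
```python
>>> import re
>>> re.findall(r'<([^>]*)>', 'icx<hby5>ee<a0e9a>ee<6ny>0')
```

Matches: at [3:9] match '<hby5>', group 1 = 'hby5'; at [11:18] match '<a0e9a>', group 1 = 'a0e9a'; at [20:25] match '<6ny>', group 1 = '6ny'.
One capturing group, so `findall` returns just the captured substring from each match — 3 in all.

['hby5', 'a0e9a', '6ny']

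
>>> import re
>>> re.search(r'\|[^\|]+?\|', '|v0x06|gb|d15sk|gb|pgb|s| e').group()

The match spans [0:7] → '|v0x06|'.

'|v0x06|'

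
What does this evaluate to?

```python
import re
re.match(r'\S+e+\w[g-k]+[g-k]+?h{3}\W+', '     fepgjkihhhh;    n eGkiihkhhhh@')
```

None

`match` is anchored at position 0; if the pattern doesn't fit there, it returns None.
Here position 0 doesn't satisfy it, so the call returns None.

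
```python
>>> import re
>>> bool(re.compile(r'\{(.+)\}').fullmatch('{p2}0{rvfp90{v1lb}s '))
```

`re.fullmatch` is like wrapping the pattern in `^…$` (in single-line mode).
Here the string isn't matched end-to-end, so the call returns None, and `bool(None)` is False.

False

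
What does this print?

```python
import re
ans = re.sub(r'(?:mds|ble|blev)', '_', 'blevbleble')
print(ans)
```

The regex engine tests alternatives in the order written; an earlier branch that matches wins even if a later one would match more.
Matches: at [0:3] → 'ble'; at [4:7] → 'ble'; at [7:10] → 'ble'.
Each match is replaced by '_'.

_v__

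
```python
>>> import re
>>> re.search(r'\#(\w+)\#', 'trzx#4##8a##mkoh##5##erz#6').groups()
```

('4',)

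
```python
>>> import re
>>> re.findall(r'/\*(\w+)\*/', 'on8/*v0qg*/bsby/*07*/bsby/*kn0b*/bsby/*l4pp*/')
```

['v0qg', '07', 'kn0b', 'l4pp']

Matches: at [3:11] match '/*v0qg*/', group 1 = 'v0qg'; at [15:21] match '/*07*/', group 1 = '07'; at [25:33] match '/*kn0b*/', group 1 = 'kn0b'; at [37:45] match '/*l4pp*/', group 1 = 'l4pp'.
`findall` collects group 1 from each match (4 total).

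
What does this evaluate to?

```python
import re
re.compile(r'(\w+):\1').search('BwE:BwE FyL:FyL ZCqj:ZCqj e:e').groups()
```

The match spans [0:7] → 'BwE:BwE'.
Captured: group 1 = 'BwE'.

('BwE',)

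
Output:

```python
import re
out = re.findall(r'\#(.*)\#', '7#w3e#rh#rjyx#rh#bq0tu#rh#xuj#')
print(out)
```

['w3e#rh#rjyx#rh#bq0tu#rh#xuj']

With a single group, `findall` returns only what that group captured — 1 item.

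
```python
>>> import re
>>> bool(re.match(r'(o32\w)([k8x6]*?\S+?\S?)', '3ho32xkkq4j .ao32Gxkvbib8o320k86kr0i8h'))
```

The pattern matches the literal 'o32', then a word character (captured); then zero or more of one of [k8x6] (lazy), then one or more of a non-whitespace character (lazy), then optionally a non-whitespace character (captured).
`match` is anchored at position 0; if the pattern doesn't fit there, it returns None.
Here the pattern fails at index 0, so the call returns None, and `bool(None)` is False.

False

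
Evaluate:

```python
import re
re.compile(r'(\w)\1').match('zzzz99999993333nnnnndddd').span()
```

`match` is anchored at position 0; if the pattern doesn't fit there, it returns None.
The match spans [0:2] → 'zz'.

(0, 2)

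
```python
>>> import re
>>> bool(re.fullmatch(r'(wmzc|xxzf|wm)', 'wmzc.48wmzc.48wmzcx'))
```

`re.fullmatch` is like wrapping the pattern in `^…$` (in single-line mode).
Here the string isn't matched end-to-end, so the call returns None, and `bool(None)` is False.

False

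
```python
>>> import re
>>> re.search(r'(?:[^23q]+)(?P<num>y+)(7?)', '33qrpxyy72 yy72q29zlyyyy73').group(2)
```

The pattern matches one or more of any character except [23q] (non-capturing group); then one or more of a literal 'y' (captured as 'num'); then optionally a literal '7' (captured).
`search` walks the string left to right and returns the first match it finds.
The match spans [3:9] → 'rpxyy7'.
Captured: group 1 = 'y', group 2 = '7'.

'7'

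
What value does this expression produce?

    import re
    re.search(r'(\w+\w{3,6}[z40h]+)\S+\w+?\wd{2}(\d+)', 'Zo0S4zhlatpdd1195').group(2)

'1195'

This matches one or more of a word character, then 3 to 6 of a word character, then one or more of one of [z40h] (captured); then one or more of a non-whitespace character; then one or more of a word character (lazy), then a word character, then exactly 2 of a literal 'd'; then one or more of a digit (captured).
`re.search` tries every starting position until one works.
The match spans [0:17] → 'Zo0S4zhlatpdd1195'.
Captured: group 1 = 'Zo0S4zh', group 2 = '1195'.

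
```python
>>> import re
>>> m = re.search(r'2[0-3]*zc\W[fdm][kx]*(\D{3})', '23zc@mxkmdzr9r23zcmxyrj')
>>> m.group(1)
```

The pattern matches the literal '2', then zero or more of a character in [0-3], then the literal 'zc'; then a non-word character, then one of [fdm], then zero or more of one of [kx]; then exactly 3 of a non-digit (captured).
`search` walks the string left to right and returns the first match it finds.
The match spans [0:11] → '23zc@mxkmdz'.
Captured: group 1 = 'mdz'.

'mdz'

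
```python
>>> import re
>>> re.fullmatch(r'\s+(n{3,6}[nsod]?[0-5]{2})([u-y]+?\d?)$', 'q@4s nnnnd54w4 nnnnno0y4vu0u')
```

None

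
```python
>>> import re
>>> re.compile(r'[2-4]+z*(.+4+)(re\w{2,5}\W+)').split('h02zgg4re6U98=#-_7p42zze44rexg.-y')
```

['h0', 'gg4re6U98=#-_7p42zze44', 'rexg.-', 'y']

Pattern: one or more of a character in [2-4], then zero or more of a literal 'z'; then one or more of any character, then one or more of the literal '4' (captured); then the literal 're', then 2 to 5 of a word character, then one or more of a non-word character (captured).
Matches to split on: at [2:32] → '2zgg4re6U98=#-_7p42zze44rexg.-'.
`re.split` interleaves the captured-group text with the surrounding fragments.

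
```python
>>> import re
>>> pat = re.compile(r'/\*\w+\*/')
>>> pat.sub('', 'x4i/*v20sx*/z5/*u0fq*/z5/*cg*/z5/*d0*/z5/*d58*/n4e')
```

Every occurrence is swapped for ''.

'x4iz5z5z5z5n4e'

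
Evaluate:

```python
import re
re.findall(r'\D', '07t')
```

['t']

With no groups in the pattern, `findall` gives back each whole match — 1 here.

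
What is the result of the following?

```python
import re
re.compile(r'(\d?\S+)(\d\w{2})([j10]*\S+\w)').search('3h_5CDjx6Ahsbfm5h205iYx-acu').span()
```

(0, 27)

This matches optionally a digit, then one or more of a non-whitespace character (captured); then a digit, then exactly 2 of a word character (captured); then zero or more of one of [j10], then one or more of a non-whitespace character, then a word character (captured).
`re.search` scans for the first position where the pattern succeeds.
The match spans [0:27] → '3h_5CDjx6Ahsbfm5h205iYx-acu'.
Captured: group 1 = '3h_5CDjx6Ahsbfm5h20', group 2 = '5iY', group 3 = 'x-acu'.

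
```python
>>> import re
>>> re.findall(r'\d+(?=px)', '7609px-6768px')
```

The `(?=…)`/`(?<=…)` assertion just peeks at neighbouring text; it doesn't advance the match position.
Walking the string: at [0:4] → '7609'; at [7:11] → '6768'.
`findall` yields the raw match text (2 of them) because the pattern has no groups.

['7609', '6768']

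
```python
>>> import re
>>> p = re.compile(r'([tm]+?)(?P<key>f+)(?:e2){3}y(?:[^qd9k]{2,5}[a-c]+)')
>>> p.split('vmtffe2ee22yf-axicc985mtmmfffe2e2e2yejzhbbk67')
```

`re.split` interleaves the captured-group text with the surrounding fragments.

['vmtffe2ee22yf-axicc985', 'mtmm', 'fff', 'k67']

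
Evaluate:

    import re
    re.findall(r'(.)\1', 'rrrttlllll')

`\1` has to match the exact text group 1 already captured.
`findall` collects group 1 from each match (4 total).

['r', 't', 'l', 'l']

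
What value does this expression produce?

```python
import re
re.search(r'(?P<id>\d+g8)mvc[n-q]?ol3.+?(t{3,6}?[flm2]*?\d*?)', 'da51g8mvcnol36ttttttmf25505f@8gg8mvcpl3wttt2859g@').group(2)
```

'ttt'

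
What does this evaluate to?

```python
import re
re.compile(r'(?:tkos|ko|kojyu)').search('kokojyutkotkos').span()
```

(0, 2)

Unlike `match`, `search` isn't anchored — it looks for the pattern anywhere in the string.
The match spans [0:2] → 'ko'.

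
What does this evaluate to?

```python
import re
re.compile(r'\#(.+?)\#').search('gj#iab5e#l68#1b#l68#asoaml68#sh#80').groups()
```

('iab5e',)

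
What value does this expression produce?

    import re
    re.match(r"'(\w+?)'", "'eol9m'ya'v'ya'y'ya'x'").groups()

('eol9m',)

The match spans [0:7] → "'eol9m'".
Captured: group 1 = 'eol9m'.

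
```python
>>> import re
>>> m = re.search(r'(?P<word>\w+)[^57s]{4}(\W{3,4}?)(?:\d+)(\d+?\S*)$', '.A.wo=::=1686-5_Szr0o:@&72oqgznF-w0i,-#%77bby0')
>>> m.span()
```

Pattern: one or more of a word character (captured as 'word'); then exactly 4 of any character except [57s]; then 3 to 4 of a non-word character (lazy) (captured); then one or more of a digit (non-capturing group); then one or more of a digit (lazy), then zero or more of a non-whitespace character (captured); then anchored at the end.
Unlike `match`, `search` isn't anchored — it looks for the pattern anywhere in the string.
The match spans [1:46] → 'A.wo=::=1686-5_Szr0o:@&72oqgznF-w0i,-#%77bby0'.
Captured: group 1 = 'A', group 2 = '::=', group 3 = '6-5_Szr0o:@&72oqgznF-w0i,-#%77bby0'.

(1, 46)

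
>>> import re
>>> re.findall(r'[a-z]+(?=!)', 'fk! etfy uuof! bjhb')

Lookahead/lookbehind check context without consuming it, so the matched span excludes the asserted characters.
Matches: at [0:2] → 'fk'; at [9:13] → 'uuof'.
No capturing groups, so `findall` returns the 2 full match strings.

['fk', 'uuof']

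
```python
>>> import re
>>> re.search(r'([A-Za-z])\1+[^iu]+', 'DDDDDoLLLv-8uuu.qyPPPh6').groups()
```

('D',)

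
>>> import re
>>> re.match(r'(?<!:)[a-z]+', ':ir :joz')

The negative lookahead/lookbehind blocks any match where the forbidden context is present.
`match` is anchored at position 0; if the pattern doesn't fit there, it returns None.
Here position 0 doesn't satisfy it, so the call returns None.

None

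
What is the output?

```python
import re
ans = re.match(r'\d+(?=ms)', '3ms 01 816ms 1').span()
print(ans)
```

Lookahead/lookbehind check context without consuming it, so the matched span excludes the asserted characters.
`re.match` only tries the pattern at the start of the string.
The match spans [0:1] → '3'.

(0, 1)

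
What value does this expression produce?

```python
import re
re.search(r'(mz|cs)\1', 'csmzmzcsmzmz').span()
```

(2, 6)

`\1` has to match the exact text group 1 already captured.
The match spans [2:6] → 'mzmz'.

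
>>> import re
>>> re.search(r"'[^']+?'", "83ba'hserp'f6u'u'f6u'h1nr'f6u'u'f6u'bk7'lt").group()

"'hserp'"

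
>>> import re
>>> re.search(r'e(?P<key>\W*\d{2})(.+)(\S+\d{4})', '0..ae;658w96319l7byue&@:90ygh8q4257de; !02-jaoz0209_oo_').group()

'e;658w96319l7byue&@:90ygh8q4257de; !02-jaoz0209'

Pattern: a literal 'e'; then zero or more of a non-word character, then exactly 2 of a digit (captured as 'key'); then one or more of any character (captured); then one or more of a non-whitespace character, then exactly 4 of a digit (captured).
`re.search` scans for the first position where the pattern succeeds.
The match spans [4:51] → 'e;658w96319l7byue&@:90ygh8q4257de; !02-jaoz0209'.
Captured: group 1 = ';65', group 2 = '8w96319l7byue&@:90ygh8q4257de; !02-jao', group 3 = 'z0209'.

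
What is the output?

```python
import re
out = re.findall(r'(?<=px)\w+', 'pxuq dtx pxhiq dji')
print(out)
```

['uq', 'hiq']

The positive lookaround only admits positions where the adjacent text matches; those characters stay outside the span.
Walking the string: at [2:4] → 'uq'; at [11:14] → 'hiq'.
Since nothing is captured, `findall` lists the 2 matched substrings directly.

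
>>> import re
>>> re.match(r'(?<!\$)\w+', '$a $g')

`match` is anchored at position 0; if the pattern doesn't fit there, it returns None.
Here the pattern fails at index 0, so the call returns None.

None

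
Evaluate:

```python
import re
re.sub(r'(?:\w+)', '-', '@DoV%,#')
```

'@-%,#'

This matches one or more of a word character (non-capturing group).
Matches: at [1:4] → 'DoV'.
Every occurrence is swapped for '-'.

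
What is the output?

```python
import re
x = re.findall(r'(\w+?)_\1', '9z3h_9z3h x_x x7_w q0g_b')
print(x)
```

After group 1 captures some text, `\1` only succeeds where that same text appears again.
Scanning left to right: at [0:9] match '9z3h_9z3h', group 1 = '9z3h'; at [10:13] match 'x_x', group 1 = 'x'.
Because there's exactly one group, `findall` drops the full match and keeps group 1 from each hit.

['9z3h', 'x']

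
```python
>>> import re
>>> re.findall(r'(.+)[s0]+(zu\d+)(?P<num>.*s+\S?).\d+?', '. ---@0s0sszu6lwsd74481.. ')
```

[('. ---@0s0s', 'zu6', 'lwsd')]

Pattern: one or more of any character (captured); then one or more of one of [s0]; then the literal 'zu', then one or more of a digit (captured); then zero or more of any character, then one or more of a literal 's', then optionally a non-whitespace character (captured as 'num'); then any character, then one or more of a digit (lazy).
Scanning left to right: at [0:20] match '. ---@0s0sszu6lwsd74', groups = ('. ---@0s0s', 'zu6', 'lwsd').
Multiple groups make `findall` return tuples — one 3-tuple for the one match.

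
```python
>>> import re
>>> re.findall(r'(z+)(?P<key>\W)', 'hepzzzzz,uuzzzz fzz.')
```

[('zzzzz', ','), ('zzzz', ' '), ('zz', '.')]

The pattern matches one or more of a literal 'z' (captured); then a non-word character (captured as 'key').
Matches: at [3:9] match 'zzzzz,', groups = ('zzzzz', ','); at [11:16] match 'zzzz ', groups = ('zzzz', ' '); at [17:20] match 'zz.', groups = ('zz', '.').
Multiple groups make `findall` return tuples — one 2-tuple for each match.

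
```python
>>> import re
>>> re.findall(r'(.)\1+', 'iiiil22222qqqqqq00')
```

['i', '2', 'q', '0']

`\1` has to match the exact text group 1 already captured.
Matches: at [0:4] match 'iiii', group 1 = 'i'; at [5:10] match '22222', group 1 = '2'; at [10:16] match 'qqqqqq', group 1 = 'q'; at [16:18] match '00', group 1 = '0'.
One capturing group, so `findall` returns just the captured substring from each match — 4 in all.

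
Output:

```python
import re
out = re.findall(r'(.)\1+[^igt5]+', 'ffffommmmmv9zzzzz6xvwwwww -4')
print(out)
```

`\1` is not a pattern — it's the concrete string captured by group 1, re-applied verbatim.
Walking the string: at [0:28] match 'ffffommmmmv9zzzzz6xvwwwww -4', group 1 = 'f'.
With a single group, `findall` returns only what that group captured — 1 item.

['f']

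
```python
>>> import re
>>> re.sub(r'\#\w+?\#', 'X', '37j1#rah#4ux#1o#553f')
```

Every occurrence is swapped for 'X'.

'37j1X4uxX553f'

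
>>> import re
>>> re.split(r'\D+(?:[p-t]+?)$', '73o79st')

['73o79', '']

Pattern: one or more of a non-digit; then one or more of a character in [p-t] (lazy) (non-capturing group); then anchored at the end.
`split` removes every match and returns the 2 fragments in between.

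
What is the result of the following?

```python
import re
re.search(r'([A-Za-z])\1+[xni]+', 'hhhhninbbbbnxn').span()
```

(0, 7)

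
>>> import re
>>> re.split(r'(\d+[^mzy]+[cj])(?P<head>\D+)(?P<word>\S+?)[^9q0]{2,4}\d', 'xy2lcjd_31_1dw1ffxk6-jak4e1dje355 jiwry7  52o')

['xy', '2lcjd_31_1dw1ffxk6-jak4e1dje355 j', 'iwry', '7', 'o']

The pattern matches one or more of a digit, then one or more of any character except [mzy], then one of [cj] (captured); then one or more of a non-digit (captured as 'head'); then one or more of a non-whitespace character (lazy) (captured as 'word'); then 2 to 4 of any character except [9q0], then a digit.
Matches to split on: at [2:44] → '2lcjd_31_1dw1ffxk6-jak4e1dje355 jiwry7  52'.
With a capturing group present, the delimiter's captured portion is kept in the result list.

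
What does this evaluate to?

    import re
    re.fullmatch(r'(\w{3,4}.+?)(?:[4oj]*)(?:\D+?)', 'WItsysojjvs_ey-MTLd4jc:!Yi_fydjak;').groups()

The match spans [0:34] → 'WItsysojjvs_ey-MTLd4jc:!Yi_fydjak;'.
Captured: group 1 = 'WItsysojjvs_ey-MTLd'.

('WItsysojjvs_ey-MTLd',)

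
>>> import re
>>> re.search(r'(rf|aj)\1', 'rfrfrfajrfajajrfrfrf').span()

(0, 4)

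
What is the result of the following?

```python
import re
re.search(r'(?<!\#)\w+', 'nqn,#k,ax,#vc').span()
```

A negative assertion filters positions out without eating any characters.
`search` walks the string left to right and returns the first match it finds.
The match spans [0:3] → 'nqn'.

(0, 3)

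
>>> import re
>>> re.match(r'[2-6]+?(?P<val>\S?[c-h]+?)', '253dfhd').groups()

The pattern matches one or more of a character in [2-6] (lazy); then optionally a non-whitespace character, then one or more of a character in [c-h] (lazy) (captured as 'val').
The `?` after the quantifier makes it lazy — it takes as little as possible before letting the rest of the pattern try.
With `match`, the pattern is implicitly anchored at the beginning.
The match spans [0:4] → '253d'.
Captured: group 1 = '3d'.

('3d',)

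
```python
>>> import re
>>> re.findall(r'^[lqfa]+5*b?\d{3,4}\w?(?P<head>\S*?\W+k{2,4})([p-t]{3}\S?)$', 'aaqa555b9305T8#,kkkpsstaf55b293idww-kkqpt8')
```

[('8#,kkkpsstaf55b293idww-kk', 'qpt8')]

The pattern matches anchored at the start of the string; then one or more of one of [lqfa]; then zero or more of the literal '5', then optionally the literal 'b'; then 3 to 4 of a digit, then optionally a word character; then zero or more of a non-whitespace character (lazy), then one or more of a non-word character, then 2 to 4 of the literal 'k' (captured as 'head'); then exactly 3 of a character in [p-t], then optionally a non-whitespace character (captured); then anchored at the end.
Walking the string: at [0:42] match 'aaqa555b9305T8#,kkkpsstaf55b293idww-kkqpt8', groups = ('8#,kkkpsstaf55b293idww-kk', 'qpt8').
Multiple groups make `findall` return tuples — one 2-tuple for the one match.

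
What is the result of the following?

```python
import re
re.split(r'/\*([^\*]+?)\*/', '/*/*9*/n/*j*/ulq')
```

Matches to split on: at [2:7] → '/*9*/'; at [8:13] → '/*j*/'.
Because the pattern has a capturing group, `split` also inserts each captured text between the pieces.

['/*', '9', 'n', 'j', 'ulq']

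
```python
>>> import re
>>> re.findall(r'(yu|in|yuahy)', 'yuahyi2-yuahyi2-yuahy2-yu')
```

['yu', 'yu', 'yu', 'yu']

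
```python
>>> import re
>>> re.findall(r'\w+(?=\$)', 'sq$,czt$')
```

['sq', 'czt']

The `(?=…)`/`(?<=…)` assertion just peeks at neighbouring text; it doesn't advance the match position.
Scanning left to right: at [0:2] → 'sq'; at [4:7] → 'czt'.
`findall` yields the raw match text (2 of them) because the pattern has no groups.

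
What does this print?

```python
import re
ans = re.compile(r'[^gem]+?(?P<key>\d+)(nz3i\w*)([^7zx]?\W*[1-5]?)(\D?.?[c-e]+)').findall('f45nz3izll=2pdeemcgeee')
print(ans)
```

[('45', 'nz3izll', '=2', 'pdee')]

Lazy quantifiers expand one character at a time until the remainder of the pattern can match.
With 4 capturing groups, `findall` returns a 4-tuple per match.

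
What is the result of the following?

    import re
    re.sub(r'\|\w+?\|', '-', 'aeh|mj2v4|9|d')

'aeh-9|d'

`sub` substitutes '-' at each match site.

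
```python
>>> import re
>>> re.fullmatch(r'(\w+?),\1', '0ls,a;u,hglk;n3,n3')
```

None

`fullmatch` succeeds only if the pattern covers the string from start to end.
Here there's no way to consume every character, so the call returns None.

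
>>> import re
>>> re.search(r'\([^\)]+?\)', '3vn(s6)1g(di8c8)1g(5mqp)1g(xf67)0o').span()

The match spans [3:7] → '(s6)'.

(3, 7)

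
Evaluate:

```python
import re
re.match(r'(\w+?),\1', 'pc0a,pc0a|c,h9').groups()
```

The match spans [0:9] → 'pc0a,pc0a'.
Captured: group 1 = 'pc0a'.

('pc0a',)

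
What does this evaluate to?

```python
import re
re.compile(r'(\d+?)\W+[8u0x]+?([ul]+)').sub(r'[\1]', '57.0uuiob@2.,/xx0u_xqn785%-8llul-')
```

'[57]iob@[2]_xqn[785]-'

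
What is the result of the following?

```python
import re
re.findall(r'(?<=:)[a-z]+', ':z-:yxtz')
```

['z', 'yxtz']

Because the assertion is zero-width, the text it checks is not consumed and won't appear in the result.
Scanning left to right: at [1:2] → 'z'; at [4:8] → 'yxtz'.
No capturing groups, so `findall` returns the 2 full match strings.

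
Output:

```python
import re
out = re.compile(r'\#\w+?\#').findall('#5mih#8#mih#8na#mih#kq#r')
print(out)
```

['#5mih#', '#mih#', '#mih#']

Matches: at [0:6] → '#5mih#'; at [7:12] → '#mih#'; at [15:20] → '#mih#'.
With no groups in the pattern, `findall` gives back each whole match — 3 here.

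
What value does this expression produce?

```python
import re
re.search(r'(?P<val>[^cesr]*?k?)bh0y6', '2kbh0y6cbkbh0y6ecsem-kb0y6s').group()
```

'2kbh0y6'

This matches zero or more of any character except [cesr] (lazy), then optionally the literal 'k' (captured as 'val'); then the literal 'bh', then the literal '0y6'.
Unlike `match`, `search` isn't anchored — it looks for the pattern anywhere in the string.
The match spans [0:7] → '2kbh0y6'.
Captured: group 1 = '2k'.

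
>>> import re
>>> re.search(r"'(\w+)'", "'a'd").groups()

`re.search` tries every starting position until one works.
The match spans [0:3] → "'a'".
Captured: group 1 = 'a'.

('a',)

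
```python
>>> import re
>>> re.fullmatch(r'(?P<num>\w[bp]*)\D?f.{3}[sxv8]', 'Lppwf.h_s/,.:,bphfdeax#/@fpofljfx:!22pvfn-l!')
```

None

The pattern matches a word character, then zero or more of one of [bp] (captured as 'num'); then optionally a non-digit; then a literal 'f', then exactly 3 of any character, then one of [sxv8].
`re.fullmatch` requires the pattern to consume the entire string.
Here there's no way to consume every character, so the call returns None.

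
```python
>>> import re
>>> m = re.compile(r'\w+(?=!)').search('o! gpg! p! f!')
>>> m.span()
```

(0, 1)

The `(?=…)`/`(?<=…)` assertion just peeks at neighbouring text; it doesn't advance the match position.
`re.search` scans for the first position where the pattern succeeds.
The match spans [0:1] → 'o'.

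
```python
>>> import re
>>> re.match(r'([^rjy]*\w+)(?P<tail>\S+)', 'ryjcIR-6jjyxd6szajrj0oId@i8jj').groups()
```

('ryjcIR', '-6jjyxd6szajrj0oId@i8jj')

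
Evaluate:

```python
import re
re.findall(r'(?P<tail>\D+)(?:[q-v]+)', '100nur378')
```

The pattern matches one or more of a non-digit (captured as 'tail'); then one or more of a character in [q-v] (non-capturing group).
Walking the string: at [3:6] match 'nur', group 1 = 'nu'.
Because there's exactly one group, `findall` drops the full match and keeps group 1 from the one hit.

['nu']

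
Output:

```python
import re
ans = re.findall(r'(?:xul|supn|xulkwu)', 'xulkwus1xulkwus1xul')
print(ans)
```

['xul', 'xul', 'xul']

The regex engine tests alternatives in the order written; an earlier branch that matches wins even if a later one would match more.
`findall` yields the raw match text (3 of them) because the pattern has no groups.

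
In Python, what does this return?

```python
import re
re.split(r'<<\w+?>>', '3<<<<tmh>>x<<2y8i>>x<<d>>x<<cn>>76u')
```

['3<<', 'x', 'x', 'x', '76u']

`split` removes every match and returns the 5 fragments in between.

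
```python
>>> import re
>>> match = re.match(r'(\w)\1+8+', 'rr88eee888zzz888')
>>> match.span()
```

(0, 4)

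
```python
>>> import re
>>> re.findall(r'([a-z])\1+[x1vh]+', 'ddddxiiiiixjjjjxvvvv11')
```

`\1` is not a pattern — it's the concrete string captured by group 1, re-applied verbatim.
With a single group, `findall` returns only what that group captured — 3 items.

['d', 'i', 'j']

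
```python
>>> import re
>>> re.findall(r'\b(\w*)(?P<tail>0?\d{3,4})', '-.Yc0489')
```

[('Yc0', '489')]

This matches a word boundary (`\b`, zero-width); then zero or more of a word character (captured); then optionally the literal '0', then 3 to 4 of a digit (captured as 'tail').
Walking the string: at [2:8] match 'Yc0489', groups = ('Yc0', '489').
`findall` packs the 2 group values into a tuple for every match.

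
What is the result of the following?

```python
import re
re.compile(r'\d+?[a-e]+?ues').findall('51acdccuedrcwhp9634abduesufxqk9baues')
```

Pattern: one or more of a digit (lazy); then one or more of a character in [a-e] (lazy), then the literal 'ues'.
Scanning left to right: at [15:25] → '9634abdues'; at [30:36] → '9baues'.
No capturing groups, so `findall` returns the 2 full match strings.

['9634abdues', '9baues']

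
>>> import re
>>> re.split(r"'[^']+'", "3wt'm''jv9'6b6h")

Matches to split on: at [3:6] → "'m'"; at [6:11] → "'jv9'".
Each match becomes a cut point; 3 segments remain.

['3wt', '', '6b6h']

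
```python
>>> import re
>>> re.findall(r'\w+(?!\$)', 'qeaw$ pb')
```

['qea', 'pb']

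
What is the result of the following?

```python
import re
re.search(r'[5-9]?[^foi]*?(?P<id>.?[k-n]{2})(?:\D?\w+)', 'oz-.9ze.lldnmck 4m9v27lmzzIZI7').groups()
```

Pattern: optionally a character in [5-9], then zero or more of any character except [foi] (lazy); then optionally any character, then exactly 2 of a character in [k-n] (captured as 'id'); then optionally a non-digit, then one or more of a word character (non-capturing group).
Unlike `match`, `search` isn't anchored — it looks for the pattern anywhere in the string.
The match spans [1:15] → 'z-.9ze.lldnmck'.
Captured: group 1 = '.ll'.

('.ll',)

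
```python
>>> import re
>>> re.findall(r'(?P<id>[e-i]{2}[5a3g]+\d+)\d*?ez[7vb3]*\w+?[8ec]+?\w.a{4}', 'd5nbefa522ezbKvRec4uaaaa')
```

['efa522']

This matches exactly 2 of a character in [e-i], then one or more of one of [5a3g], then one or more of a digit (captured as 'id'); then zero or more of a digit (lazy), then the literal 'ez', then zero or more of one of [7vb3]; then one or more of a word character (lazy), then one or more of one of [8ec] (lazy), then a word character; then any character, then exactly 4 of a literal 'a'.
Scanning left to right: at [4:24] match 'efa522ezbKvRec4uaaaa', group 1 = 'efa522'.
One capturing group, so `findall` returns just the captured substring from the one match — 1 in all.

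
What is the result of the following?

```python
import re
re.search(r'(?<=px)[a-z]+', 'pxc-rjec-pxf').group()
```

'c'

The positive lookaround only admits positions where the adjacent text matches; those characters stay outside the span.
`re.search` tries every starting position until one works.
The match spans [2:3] → 'c'.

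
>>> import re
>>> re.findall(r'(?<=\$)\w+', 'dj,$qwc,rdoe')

['qwc']

Because the assertion is zero-width, the text it checks is not consumed and won't appear in the result.
Walking the string: at [4:7] → 'qwc'.
No capturing groups, so `findall` returns the 1 full match string.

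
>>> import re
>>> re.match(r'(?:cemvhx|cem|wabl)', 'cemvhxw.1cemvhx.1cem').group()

Alternation isn't longest-match — the leftmost alternative that fits at this position is chosen.
`re.match` won't scan ahead — the pattern has to work from the very first character.
The match spans [0:6] → 'cemvhx'.

'cemvhx'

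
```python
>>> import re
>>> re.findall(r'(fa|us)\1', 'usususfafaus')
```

A backreference is literal: `\1` must see the identical characters the first group matched.
One capturing group, so `findall` returns just the captured substring from each match — 2 in all.

['us', 'fa']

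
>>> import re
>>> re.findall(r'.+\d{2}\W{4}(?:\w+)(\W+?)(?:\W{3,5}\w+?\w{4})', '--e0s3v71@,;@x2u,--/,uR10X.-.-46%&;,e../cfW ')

The pattern matches one or more of any character, then exactly 2 of a digit, then exactly 4 of a non-word character; then one or more of a word character (non-capturing group); then one or more of a non-word character (lazy) (captured); then 3 to 5 of a non-word character, then one or more of a word character (lazy), then exactly 4 of a word character (non-capturing group).
Scanning left to right: at [0:26] match '--e0s3v71@,;@x2u,--/,uR10X', group 1 = ','.
One capturing group, so `findall` returns just the captured substring from the one match — 1 in all.

[',']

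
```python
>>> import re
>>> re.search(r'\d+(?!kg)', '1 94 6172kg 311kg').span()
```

(0, 1)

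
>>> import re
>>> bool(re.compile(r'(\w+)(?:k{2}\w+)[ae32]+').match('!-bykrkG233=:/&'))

Pattern: one or more of a word character (captured); then exactly 2 of the literal 'k', then one or more of a word character (non-capturing group); then one or more of one of [ae32].
With `match`, the pattern is implicitly anchored at the beginning.
Here position 0 doesn't satisfy it, so the call returns None, and `bool(None)` is False.

False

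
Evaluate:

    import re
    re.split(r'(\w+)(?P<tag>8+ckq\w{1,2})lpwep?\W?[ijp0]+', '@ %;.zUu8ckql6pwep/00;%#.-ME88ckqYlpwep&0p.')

['@ %;.zUu8ckql6pwep/00;%#.-', 'ME8', '8ckqY', '.']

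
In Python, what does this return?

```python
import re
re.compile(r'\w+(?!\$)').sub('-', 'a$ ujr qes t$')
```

Because the assertion is negative and zero-width, positions next to the forbidden text are skipped.
Matches: at [3:6] → 'ujr'; at [7:10] → 'qes'.
Each match is replaced by '-'.

'a$ - - t$'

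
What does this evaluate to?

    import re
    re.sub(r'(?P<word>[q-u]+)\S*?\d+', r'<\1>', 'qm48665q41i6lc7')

The replacement refers to a captured group, so each match is rewritten using its own captured text.

'<q><q>i6lc7'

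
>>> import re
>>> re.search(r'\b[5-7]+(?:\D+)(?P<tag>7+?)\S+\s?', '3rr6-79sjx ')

None

Here no position works, so the call returns None.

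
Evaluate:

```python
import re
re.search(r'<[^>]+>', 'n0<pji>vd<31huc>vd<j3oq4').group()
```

Unlike `match`, `search` isn't anchored — it looks for the pattern anywhere in the string.
The match spans [2:7] → '<pji>'.

'<pji>'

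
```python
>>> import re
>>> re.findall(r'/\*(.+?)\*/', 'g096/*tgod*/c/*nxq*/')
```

['tgod', 'nxq']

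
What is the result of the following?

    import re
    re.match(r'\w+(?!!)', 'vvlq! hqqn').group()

The negative lookahead/lookbehind blocks any match where the forbidden context is present.
`re.match` only tries the pattern at the start of the string.
The match spans [0:3] → 'vvl'.

'vvl'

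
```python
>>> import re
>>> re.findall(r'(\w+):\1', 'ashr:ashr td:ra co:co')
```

['ashr', 'co']

After group 1 captures some text, `\1` only succeeds where that same text appears again.
Matches: at [0:9] match 'ashr:ashr', group 1 = 'ashr'; at [16:21] match 'co:co', group 1 = 'co'.
One capturing group, so `findall` returns just the captured substring from each match — 2 in all.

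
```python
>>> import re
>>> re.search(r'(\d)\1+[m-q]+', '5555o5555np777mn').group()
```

`\1` is not a pattern — it's the concrete string captured by group 1, re-applied verbatim.
The match spans [0:5] → '5555o'.

'5555o'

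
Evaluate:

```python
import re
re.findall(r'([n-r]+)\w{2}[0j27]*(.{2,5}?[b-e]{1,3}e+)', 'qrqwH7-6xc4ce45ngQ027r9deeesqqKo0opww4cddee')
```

[('qrq', '-6xc4ce'), ('n', 'r9deee'), ('qq', 'opww4cddee')]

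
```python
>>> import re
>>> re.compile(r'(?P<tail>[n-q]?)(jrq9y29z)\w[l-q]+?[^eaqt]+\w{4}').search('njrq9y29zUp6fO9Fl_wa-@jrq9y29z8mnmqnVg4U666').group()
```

'njrq9y29zUp6fO9Fl_wa'

The match spans [0:20] → 'njrq9y29zUp6fO9Fl_wa'.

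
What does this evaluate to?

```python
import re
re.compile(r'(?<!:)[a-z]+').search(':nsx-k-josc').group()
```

'sx'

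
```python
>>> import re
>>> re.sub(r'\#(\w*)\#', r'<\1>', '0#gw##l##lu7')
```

'0<gw><l>#lu7'

Each match is replaced using the text its own group 1 captured.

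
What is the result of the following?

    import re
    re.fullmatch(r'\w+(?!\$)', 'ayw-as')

None

For `fullmatch`, every character of the input must be accounted for by the pattern.
Here there's no way to consume every character, so the call returns None.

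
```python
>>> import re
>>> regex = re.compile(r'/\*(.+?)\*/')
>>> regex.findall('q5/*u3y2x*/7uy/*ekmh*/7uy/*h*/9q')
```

['u3y2x', 'ekmh', 'h']

A non-greedy quantifier consumes as few characters as it can — just enough that the remainder of the pattern still matches from where it stops; whatever follows it matches normally.
Scanning left to right: at [2:11] match '/*u3y2x*/', group 1 = 'u3y2x'; at [14:22] match '/*ekmh*/', group 1 = 'ekmh'; at [25:30] match '/*h*/', group 1 = 'h'.
With a single group, `findall` returns only what that group captured — 3 items.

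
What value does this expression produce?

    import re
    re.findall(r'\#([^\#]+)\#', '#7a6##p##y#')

['7a6', 'p', 'y']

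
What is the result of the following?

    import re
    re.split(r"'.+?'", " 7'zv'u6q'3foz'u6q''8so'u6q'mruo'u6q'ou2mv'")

[' 7', 'u6q', 'u6q', 'u6q', 'u6q', '']

Matches to split on: at [2:6] → "'zv'"; at [9:15] → "'3foz'"; at [18:24] → "''8so'"; at [27:33] → "'mruo'"; at [36:43] → "'ou2mv'".
Each match becomes a cut point; 6 segments remain.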